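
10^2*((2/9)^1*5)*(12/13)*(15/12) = 5000/39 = 128.21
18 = 18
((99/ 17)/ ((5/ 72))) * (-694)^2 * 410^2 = 115420869336960/ 17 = 6789462902174.12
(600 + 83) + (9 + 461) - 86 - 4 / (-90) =48017 / 45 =1067.04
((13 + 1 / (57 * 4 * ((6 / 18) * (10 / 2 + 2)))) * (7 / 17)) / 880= 0.01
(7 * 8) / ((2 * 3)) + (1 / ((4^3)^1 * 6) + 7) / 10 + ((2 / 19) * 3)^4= 1675371483 / 166810880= 10.04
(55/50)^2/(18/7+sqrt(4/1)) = 847/3200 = 0.26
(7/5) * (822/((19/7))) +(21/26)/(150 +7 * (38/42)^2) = 10274479593/24233170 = 423.98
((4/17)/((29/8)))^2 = 1024/243049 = 0.00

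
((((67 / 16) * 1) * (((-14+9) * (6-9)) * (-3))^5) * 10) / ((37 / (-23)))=1421789203125 / 296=4803341902.45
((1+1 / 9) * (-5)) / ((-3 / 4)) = 200 / 27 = 7.41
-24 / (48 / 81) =-81 / 2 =-40.50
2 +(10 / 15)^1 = 8 / 3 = 2.67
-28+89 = 61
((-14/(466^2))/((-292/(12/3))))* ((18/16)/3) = 21/63409552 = 0.00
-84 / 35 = -12 / 5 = -2.40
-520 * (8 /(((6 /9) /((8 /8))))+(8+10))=-15600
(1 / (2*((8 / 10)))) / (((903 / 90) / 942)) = 58.68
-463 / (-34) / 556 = 463 / 18904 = 0.02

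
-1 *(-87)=87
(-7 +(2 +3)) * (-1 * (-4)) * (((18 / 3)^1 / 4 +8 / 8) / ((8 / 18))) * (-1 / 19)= 45 / 19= 2.37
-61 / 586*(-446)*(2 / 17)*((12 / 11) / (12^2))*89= 1210667 / 328746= 3.68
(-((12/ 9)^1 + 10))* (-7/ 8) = 119/ 12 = 9.92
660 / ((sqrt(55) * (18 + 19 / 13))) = 4.57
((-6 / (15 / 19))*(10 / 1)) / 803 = -76 / 803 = -0.09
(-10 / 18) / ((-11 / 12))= 20 / 33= 0.61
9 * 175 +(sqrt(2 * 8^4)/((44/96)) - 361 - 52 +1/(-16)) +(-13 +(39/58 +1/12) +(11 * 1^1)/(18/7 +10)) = 1536 * sqrt(2)/11 +1601591/1392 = 1348.04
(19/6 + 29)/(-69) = -193/414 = -0.47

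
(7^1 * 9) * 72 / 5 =4536 / 5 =907.20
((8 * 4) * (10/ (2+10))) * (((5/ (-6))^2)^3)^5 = 4656612873077392578125/ 41451359947637504606208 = 0.11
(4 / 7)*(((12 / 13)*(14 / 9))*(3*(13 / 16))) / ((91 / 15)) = 0.33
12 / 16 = 3 / 4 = 0.75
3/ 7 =0.43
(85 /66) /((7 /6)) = 85 /77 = 1.10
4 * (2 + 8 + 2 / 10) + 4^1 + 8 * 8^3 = 20704 / 5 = 4140.80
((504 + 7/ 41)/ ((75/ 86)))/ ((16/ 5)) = 888853/ 4920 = 180.66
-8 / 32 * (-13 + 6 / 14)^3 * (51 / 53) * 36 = 312795648 / 18179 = 17206.43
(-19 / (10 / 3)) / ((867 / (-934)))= 8873 / 1445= 6.14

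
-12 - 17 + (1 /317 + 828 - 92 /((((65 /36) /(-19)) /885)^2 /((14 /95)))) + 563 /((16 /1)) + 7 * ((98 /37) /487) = -90809361125857213199 /77226550960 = -1175882646.54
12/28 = 3/7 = 0.43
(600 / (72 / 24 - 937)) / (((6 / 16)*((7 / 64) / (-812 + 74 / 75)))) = 124571648 / 9807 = 12702.32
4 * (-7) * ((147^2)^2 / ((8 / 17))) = -55566916839 / 2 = -27783458419.50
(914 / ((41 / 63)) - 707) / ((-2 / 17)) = -486115 / 82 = -5928.23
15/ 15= 1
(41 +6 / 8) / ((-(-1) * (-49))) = -167 / 196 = -0.85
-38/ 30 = -19/ 15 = -1.27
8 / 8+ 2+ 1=4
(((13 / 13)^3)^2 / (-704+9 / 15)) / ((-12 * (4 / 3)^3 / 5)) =225 / 900352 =0.00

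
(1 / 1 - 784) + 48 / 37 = -28923 / 37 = -781.70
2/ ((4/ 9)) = 9/ 2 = 4.50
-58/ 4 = -29/ 2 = -14.50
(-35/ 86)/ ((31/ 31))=-35/ 86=-0.41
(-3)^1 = -3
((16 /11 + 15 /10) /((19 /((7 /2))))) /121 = 455 /101156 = 0.00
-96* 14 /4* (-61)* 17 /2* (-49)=-8536584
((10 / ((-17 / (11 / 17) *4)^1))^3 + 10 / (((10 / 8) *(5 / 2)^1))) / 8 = 3088776957 / 7724022080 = 0.40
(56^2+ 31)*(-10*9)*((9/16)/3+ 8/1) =-18669465/8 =-2333683.12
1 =1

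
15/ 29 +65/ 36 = 2425/ 1044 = 2.32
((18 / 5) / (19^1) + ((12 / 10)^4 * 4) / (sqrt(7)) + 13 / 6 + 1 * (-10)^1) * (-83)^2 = -31061.61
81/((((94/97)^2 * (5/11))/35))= 58683933/8836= 6641.46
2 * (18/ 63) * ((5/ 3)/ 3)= 20/ 63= 0.32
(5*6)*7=210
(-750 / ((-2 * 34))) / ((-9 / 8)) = -9.80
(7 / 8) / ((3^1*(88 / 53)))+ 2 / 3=593 / 704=0.84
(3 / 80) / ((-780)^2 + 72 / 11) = 11 / 178465920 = 0.00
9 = 9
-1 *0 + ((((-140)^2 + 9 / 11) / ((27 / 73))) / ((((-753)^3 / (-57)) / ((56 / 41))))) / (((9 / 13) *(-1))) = -0.01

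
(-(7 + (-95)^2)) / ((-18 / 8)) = 36128 / 9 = 4014.22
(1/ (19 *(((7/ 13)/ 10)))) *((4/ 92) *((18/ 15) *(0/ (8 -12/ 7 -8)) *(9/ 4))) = 0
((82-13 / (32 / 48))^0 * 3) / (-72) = -1 / 24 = -0.04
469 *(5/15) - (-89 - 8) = 760/3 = 253.33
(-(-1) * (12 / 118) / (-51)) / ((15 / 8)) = -16 / 15045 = -0.00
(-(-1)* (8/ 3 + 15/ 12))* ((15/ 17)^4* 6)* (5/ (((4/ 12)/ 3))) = 107071875/ 167042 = 640.99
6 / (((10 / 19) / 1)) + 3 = 72 / 5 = 14.40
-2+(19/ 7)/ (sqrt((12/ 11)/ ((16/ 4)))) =-2+19*sqrt(33)/ 21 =3.20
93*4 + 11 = 383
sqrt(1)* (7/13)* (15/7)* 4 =60/13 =4.62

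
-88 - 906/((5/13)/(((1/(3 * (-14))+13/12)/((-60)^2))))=-22350707/252000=-88.69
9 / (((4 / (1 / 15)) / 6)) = 9 / 10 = 0.90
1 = 1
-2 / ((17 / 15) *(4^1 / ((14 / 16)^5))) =-252105 / 1114112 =-0.23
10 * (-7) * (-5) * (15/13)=5250/13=403.85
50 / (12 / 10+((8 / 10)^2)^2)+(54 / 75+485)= 6498554 / 12575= 516.78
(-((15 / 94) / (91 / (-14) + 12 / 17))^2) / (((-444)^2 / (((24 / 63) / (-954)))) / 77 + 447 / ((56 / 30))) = 0.00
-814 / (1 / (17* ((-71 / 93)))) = 982498 / 93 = 10564.49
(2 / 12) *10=5 / 3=1.67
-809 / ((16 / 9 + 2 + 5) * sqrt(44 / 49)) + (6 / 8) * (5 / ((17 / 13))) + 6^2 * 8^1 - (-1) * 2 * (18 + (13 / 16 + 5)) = 46035 / 136 - 50967 * sqrt(11) / 1738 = 241.23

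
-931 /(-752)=931 /752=1.24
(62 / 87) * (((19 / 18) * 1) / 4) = 589 / 3132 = 0.19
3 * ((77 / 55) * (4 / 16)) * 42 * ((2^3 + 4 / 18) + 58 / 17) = 8722 / 17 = 513.06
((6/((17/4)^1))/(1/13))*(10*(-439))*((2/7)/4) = -684840/119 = -5754.96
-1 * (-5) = 5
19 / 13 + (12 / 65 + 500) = 32607 / 65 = 501.65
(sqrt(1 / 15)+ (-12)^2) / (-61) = -144 / 61-sqrt(15) / 915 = -2.36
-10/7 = -1.43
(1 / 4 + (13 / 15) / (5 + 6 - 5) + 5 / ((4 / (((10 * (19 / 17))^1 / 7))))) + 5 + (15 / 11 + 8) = 3947549 / 235620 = 16.75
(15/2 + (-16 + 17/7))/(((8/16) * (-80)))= 17/112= 0.15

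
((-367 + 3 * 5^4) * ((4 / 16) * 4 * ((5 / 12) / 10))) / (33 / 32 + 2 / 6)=6032 / 131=46.05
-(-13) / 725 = 13 / 725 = 0.02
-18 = -18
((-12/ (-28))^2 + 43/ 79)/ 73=2818/ 282583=0.01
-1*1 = -1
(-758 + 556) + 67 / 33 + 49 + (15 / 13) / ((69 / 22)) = -1485988 / 9867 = -150.60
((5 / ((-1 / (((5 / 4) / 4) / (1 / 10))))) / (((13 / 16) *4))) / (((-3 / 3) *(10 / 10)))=125 / 26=4.81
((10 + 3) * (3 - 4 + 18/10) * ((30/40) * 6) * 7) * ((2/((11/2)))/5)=6552/275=23.83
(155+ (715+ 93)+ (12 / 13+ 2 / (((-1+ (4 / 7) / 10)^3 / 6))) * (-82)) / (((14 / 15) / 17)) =37544.72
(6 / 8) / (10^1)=3 / 40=0.08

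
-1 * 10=-10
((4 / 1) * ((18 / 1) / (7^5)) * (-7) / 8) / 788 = -9 / 1891988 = -0.00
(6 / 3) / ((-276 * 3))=-1 / 414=-0.00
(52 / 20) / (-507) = -1 / 195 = -0.01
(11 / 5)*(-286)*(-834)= 524752.80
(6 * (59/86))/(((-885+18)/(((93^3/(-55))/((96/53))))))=838408113/21871520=38.33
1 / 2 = 0.50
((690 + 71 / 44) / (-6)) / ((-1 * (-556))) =-30431 / 146784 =-0.21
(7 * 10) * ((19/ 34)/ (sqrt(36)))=665/ 102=6.52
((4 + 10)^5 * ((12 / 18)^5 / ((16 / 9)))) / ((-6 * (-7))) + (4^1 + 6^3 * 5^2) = 514556 / 81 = 6352.54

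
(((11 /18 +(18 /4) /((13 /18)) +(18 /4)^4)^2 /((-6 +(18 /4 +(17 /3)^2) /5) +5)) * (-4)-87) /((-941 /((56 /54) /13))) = 21335169800987 /2286800125272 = 9.33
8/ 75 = 0.11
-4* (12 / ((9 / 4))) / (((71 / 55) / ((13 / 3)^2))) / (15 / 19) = -2260544 / 5751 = -393.07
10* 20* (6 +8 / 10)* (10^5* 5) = 680000000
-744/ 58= -372/ 29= -12.83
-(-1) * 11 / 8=11 / 8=1.38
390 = 390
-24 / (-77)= 24 / 77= 0.31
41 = 41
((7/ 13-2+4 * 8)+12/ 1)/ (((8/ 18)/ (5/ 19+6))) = 592263/ 988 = 599.46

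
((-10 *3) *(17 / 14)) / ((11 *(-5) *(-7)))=-51 / 539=-0.09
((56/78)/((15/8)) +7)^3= 80565593759/200201625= 402.42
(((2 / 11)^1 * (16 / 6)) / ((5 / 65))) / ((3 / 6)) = 416 / 33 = 12.61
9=9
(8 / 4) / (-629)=-0.00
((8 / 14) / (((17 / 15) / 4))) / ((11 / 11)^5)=240 / 119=2.02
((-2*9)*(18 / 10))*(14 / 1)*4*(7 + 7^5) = -152536608 / 5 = -30507321.60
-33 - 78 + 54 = -57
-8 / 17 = -0.47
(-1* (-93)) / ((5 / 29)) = 2697 / 5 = 539.40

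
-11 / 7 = -1.57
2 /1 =2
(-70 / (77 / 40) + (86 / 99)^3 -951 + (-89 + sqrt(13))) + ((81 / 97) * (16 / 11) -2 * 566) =-2202.89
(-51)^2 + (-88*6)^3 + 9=-147195342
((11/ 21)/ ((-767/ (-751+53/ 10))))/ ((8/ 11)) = 902297/ 1288560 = 0.70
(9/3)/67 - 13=-868/67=-12.96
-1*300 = -300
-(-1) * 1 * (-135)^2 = 18225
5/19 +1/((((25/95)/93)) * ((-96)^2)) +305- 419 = -33181769/291840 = -113.70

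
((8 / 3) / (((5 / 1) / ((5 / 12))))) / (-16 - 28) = -1 / 198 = -0.01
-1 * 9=-9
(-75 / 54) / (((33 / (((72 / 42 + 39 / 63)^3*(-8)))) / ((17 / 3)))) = 583100 / 24057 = 24.24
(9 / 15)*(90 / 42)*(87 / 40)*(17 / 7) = 13311 / 1960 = 6.79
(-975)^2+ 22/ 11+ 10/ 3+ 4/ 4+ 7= 2851915/ 3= 950638.33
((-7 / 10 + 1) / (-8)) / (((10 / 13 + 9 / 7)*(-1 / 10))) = 273 / 1496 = 0.18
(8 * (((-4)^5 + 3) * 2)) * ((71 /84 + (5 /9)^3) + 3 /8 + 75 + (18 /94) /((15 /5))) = -299556043834 /239841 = -1248977.63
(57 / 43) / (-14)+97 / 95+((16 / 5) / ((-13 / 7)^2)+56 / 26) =38738003 / 9665110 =4.01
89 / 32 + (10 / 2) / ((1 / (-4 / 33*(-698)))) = 449657 / 1056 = 425.81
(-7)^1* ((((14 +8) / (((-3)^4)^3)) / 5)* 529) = -81466 / 2657205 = -0.03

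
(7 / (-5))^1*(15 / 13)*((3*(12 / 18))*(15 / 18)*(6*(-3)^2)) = -1890 / 13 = -145.38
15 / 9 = 1.67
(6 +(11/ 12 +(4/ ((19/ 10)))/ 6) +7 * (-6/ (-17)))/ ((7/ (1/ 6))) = 37745/ 162792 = 0.23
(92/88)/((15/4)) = 46/165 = 0.28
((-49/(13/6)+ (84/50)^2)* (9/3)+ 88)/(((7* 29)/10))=465092/329875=1.41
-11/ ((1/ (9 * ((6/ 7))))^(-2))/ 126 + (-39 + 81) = 2204419/ 52488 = 42.00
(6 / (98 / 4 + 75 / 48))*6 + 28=4084 / 139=29.38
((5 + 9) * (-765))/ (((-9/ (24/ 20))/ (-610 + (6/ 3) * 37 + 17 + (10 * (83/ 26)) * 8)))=-4893756/ 13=-376442.77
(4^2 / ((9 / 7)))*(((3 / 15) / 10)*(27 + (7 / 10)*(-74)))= -6944 / 1125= -6.17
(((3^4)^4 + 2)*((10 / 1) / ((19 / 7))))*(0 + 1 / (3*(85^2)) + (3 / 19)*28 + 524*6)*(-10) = -4329088321631276 / 867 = -4993181455168.72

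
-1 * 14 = -14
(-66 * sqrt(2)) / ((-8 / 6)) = 99 * sqrt(2) / 2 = 70.00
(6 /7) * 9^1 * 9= 486 /7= 69.43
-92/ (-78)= 46/ 39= 1.18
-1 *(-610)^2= -372100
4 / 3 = 1.33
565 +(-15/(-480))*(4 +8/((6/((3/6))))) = 27127/48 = 565.15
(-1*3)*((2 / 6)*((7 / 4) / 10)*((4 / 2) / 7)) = -1 / 20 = -0.05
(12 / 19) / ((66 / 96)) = 192 / 209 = 0.92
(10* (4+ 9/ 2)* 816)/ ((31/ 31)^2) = 69360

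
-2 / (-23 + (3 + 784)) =-1 / 382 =-0.00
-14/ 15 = -0.93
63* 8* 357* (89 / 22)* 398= 3186704808 / 11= 289700437.09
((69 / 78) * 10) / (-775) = -23 / 2015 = -0.01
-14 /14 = -1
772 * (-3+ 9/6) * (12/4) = -3474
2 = 2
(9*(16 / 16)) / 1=9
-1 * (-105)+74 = 179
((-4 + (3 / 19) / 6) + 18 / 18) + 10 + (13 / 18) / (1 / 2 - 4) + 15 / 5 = 9.82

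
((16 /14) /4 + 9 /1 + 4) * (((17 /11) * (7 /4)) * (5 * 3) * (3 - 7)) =-23715 /11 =-2155.91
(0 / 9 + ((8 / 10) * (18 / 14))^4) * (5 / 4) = 419904 / 300125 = 1.40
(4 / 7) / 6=2 / 21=0.10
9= 9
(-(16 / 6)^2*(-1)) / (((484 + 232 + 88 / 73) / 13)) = 15184 / 117801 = 0.13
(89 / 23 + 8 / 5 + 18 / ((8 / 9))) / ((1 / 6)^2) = 106479 / 115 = 925.90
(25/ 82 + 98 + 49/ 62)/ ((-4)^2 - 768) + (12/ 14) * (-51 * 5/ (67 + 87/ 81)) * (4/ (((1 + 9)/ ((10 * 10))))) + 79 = -152372700903/ 3074304968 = -49.56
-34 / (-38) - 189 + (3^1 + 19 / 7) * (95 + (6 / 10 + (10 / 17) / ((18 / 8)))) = 7319014 / 20349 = 359.67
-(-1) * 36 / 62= 18 / 31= 0.58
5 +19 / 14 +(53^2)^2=7890487.36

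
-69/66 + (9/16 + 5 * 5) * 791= 3558525/176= 20218.89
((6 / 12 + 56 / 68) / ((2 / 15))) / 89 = 675 / 6052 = 0.11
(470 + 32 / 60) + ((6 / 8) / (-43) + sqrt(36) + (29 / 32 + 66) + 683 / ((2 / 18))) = 138090313 / 20640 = 6690.42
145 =145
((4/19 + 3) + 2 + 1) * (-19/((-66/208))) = 12272/33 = 371.88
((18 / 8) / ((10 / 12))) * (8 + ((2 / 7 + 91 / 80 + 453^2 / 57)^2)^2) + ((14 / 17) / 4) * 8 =989810362476940634755722029736619 / 2178790300467200000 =454293541817537.32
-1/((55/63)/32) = -2016/55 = -36.65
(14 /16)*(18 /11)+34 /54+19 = 25021 /1188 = 21.06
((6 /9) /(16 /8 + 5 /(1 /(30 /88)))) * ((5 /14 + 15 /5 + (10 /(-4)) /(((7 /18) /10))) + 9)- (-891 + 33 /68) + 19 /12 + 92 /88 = 1131440575 /1280202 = 883.80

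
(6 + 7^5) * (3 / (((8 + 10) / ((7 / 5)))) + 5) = 2639641 / 30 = 87988.03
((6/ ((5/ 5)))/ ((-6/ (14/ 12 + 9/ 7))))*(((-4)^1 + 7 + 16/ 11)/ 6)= -721/ 396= -1.82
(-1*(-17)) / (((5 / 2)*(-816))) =-1 / 120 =-0.01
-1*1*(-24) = 24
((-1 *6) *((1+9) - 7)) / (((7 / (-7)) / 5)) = 90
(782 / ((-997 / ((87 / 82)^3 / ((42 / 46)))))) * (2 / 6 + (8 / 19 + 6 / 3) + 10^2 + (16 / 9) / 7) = -27043642484377 / 255891818588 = -105.68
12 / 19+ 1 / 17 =0.69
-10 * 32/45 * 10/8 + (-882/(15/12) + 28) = -30892/45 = -686.49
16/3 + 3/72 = 43/8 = 5.38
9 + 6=15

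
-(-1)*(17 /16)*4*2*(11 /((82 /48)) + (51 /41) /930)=1391569 /25420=54.74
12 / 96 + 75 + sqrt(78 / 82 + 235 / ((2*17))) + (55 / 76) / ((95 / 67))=sqrt(15279634) / 1394 + 218435 / 2888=78.44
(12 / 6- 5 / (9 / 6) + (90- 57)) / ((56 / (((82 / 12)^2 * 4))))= 159695 / 1512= 105.62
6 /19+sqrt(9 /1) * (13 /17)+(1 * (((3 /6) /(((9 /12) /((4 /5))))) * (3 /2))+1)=7122 /1615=4.41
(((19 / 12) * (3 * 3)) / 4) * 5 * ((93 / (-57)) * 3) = -1395 / 16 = -87.19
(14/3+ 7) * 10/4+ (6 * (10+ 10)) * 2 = 1615/6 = 269.17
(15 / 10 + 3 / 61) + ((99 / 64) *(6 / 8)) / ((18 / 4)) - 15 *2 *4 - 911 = -8035939 / 7808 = -1029.19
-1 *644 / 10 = -64.40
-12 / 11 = -1.09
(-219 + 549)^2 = 108900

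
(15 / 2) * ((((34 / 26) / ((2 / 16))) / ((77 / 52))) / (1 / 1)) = 4080 / 77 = 52.99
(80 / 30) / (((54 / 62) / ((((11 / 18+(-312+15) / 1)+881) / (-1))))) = -1304852 / 729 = -1789.92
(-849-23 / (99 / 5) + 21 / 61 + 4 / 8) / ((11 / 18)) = -10258055 / 7381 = -1389.79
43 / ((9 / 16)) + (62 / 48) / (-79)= 434723 / 5688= 76.43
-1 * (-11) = 11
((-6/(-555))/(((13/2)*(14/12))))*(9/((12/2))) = 0.00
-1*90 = -90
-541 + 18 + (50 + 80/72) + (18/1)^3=48241/9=5360.11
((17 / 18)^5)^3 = 2862423051509815793 / 6746640616477458432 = 0.42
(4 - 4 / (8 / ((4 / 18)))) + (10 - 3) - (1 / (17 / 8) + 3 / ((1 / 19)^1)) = -7127 / 153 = -46.58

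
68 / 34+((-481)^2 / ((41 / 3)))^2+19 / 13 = 6262765817202 / 21853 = 286586089.65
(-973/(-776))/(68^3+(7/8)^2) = 7784/1951998609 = 0.00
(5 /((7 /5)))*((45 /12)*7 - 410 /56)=6625 /98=67.60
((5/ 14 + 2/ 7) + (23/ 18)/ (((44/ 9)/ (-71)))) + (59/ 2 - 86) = -45839/ 616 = -74.41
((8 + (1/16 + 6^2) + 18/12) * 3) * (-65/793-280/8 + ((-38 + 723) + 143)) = 6611301/61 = 108381.98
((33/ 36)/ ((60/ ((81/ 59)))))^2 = 9801/ 22278400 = 0.00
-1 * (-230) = 230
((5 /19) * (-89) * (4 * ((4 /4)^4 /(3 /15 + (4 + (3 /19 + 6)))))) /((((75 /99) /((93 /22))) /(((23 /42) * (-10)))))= 317285 /1148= 276.38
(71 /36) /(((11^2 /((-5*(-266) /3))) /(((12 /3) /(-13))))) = -94430 /42471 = -2.22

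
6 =6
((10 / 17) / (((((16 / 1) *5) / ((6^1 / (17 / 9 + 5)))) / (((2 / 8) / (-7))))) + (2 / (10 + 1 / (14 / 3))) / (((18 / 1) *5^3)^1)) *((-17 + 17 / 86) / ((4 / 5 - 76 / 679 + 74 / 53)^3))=1522873851951294463145 / 5791812479216510483962368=0.00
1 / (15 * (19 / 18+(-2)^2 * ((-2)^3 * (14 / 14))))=-6 / 2785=-0.00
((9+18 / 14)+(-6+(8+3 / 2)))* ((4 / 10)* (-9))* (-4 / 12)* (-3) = -1737 / 35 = -49.63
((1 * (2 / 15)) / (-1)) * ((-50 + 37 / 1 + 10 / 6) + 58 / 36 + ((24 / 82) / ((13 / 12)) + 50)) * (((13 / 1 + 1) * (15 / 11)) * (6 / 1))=-10892476 / 17589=-619.28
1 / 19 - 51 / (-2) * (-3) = -2905 / 38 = -76.45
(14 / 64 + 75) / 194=2407 / 6208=0.39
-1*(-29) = 29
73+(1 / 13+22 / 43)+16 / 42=868328 / 11739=73.97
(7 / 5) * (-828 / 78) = -14.86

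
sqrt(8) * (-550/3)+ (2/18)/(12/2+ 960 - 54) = 1/8208 - 1100 * sqrt(2)/3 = -518.54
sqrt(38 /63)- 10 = -10 + sqrt(266) /21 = -9.22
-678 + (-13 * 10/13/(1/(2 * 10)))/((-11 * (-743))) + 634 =-359812/8173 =-44.02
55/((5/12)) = 132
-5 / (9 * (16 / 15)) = -25 / 48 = -0.52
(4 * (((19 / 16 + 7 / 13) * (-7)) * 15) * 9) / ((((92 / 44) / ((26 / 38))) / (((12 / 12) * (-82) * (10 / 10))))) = 153004005 / 874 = 175061.79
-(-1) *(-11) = -11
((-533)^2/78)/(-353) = -21853/2118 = -10.32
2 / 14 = 1 / 7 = 0.14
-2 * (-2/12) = 1/3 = 0.33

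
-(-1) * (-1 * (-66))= 66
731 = 731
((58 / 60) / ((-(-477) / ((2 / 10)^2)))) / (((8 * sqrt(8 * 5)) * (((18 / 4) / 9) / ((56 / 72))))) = 203 * sqrt(10) / 257580000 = 0.00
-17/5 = -3.40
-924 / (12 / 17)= -1309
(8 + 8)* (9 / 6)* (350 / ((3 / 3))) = 8400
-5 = -5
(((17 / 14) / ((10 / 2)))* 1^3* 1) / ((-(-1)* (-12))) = -17 / 840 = -0.02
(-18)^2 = 324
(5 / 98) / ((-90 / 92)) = -23 / 441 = -0.05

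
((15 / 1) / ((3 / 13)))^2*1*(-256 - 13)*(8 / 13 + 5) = -6382025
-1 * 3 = -3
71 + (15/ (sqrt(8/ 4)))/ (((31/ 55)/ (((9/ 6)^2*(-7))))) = 71- 51975*sqrt(2)/ 248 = -225.39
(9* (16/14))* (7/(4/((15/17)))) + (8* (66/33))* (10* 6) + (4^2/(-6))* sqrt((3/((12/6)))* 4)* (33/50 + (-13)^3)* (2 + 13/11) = 16590/17 + 3074876* sqrt(6)/165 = 46623.62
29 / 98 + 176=17277 / 98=176.30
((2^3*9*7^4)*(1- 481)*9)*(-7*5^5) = 16336404000000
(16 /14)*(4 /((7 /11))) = 352 /49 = 7.18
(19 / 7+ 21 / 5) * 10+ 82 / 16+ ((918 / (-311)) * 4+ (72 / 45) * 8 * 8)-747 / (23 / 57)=-3377589549 / 2002840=-1686.40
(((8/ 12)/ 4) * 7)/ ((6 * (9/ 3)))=7/ 108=0.06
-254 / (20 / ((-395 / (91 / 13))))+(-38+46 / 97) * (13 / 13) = 679.12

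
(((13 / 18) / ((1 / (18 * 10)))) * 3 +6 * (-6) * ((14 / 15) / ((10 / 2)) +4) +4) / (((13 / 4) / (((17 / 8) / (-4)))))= -51697 / 1300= -39.77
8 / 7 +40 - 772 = -5116 / 7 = -730.86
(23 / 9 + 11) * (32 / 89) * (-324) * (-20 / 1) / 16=175680 / 89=1973.93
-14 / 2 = -7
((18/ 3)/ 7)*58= 348/ 7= 49.71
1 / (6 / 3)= 1 / 2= 0.50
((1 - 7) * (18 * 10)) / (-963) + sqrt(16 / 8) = 120 / 107 + sqrt(2) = 2.54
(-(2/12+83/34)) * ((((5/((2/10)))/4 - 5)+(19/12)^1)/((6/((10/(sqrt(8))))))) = -665 * sqrt(2)/216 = -4.35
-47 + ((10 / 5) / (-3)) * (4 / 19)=-2687 / 57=-47.14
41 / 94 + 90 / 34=4927 / 1598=3.08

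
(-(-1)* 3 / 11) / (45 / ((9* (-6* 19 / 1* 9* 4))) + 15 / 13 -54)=-160056 / 31014643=-0.01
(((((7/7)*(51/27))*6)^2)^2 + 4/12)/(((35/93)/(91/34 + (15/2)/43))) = 12333485036/98685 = 124978.32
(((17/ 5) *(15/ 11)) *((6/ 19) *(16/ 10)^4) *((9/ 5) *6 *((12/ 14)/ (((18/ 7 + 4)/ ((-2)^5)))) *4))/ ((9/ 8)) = -23102226432/ 15021875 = -1537.91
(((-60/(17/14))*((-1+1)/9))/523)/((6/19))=0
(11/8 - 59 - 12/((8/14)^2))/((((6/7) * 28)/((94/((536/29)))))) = -20.00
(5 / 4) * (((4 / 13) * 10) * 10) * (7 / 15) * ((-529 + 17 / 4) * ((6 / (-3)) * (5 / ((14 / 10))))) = 2623750 / 39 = 67275.64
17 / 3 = 5.67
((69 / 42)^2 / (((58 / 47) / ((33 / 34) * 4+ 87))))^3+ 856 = 56688292613369747131271 / 7217702194121216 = 7854063.67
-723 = -723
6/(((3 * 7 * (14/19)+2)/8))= 228/83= 2.75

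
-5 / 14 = -0.36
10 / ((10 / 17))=17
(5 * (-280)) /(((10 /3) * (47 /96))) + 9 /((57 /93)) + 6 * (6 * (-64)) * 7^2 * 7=-706465863 /893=-791115.19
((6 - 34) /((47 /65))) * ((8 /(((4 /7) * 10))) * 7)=-379.49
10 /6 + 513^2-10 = 789482 /3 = 263160.67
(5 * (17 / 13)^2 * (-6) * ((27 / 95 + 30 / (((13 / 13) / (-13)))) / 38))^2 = 1030342013321481 / 3722098081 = 276817.53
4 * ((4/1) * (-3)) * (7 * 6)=-2016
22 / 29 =0.76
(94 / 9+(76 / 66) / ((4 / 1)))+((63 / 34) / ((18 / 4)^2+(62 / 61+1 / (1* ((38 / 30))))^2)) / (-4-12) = 18246069542903 / 1700884998648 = 10.73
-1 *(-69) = 69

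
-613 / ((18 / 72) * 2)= -1226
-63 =-63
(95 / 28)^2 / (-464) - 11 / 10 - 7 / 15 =-8684111 / 5456640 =-1.59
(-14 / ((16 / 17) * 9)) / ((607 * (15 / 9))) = -119 / 72840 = -0.00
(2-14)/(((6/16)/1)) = -32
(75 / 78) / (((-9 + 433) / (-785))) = -19625 / 11024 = -1.78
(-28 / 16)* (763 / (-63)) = 763 / 36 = 21.19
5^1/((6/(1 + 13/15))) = 1.56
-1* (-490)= 490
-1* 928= -928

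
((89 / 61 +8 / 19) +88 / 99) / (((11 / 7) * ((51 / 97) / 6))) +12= 32.11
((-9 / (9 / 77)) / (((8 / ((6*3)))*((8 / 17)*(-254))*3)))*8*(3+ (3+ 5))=43197 / 1016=42.52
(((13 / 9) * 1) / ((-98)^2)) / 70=13 / 6050520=0.00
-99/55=-9/5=-1.80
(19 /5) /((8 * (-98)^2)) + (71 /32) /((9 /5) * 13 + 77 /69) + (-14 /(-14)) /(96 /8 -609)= 172402011389 /1939787492160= 0.09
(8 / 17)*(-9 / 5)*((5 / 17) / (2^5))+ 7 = 8083 / 1156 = 6.99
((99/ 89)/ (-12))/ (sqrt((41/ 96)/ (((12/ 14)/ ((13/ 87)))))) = -0.34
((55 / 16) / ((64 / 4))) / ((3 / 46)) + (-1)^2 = 1649 / 384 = 4.29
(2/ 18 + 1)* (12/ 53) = 40/ 159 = 0.25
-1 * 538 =-538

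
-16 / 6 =-8 / 3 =-2.67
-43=-43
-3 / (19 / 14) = -2.21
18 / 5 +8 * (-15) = -582 / 5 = -116.40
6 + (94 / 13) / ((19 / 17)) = 3080 / 247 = 12.47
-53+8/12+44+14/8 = -79/12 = -6.58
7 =7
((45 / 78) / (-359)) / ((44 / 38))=-285 / 205348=-0.00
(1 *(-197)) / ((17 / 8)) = -1576 / 17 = -92.71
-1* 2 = -2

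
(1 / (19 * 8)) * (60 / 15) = 1 / 38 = 0.03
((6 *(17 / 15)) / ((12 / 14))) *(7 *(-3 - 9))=-3332 / 5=-666.40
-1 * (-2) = 2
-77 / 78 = -0.99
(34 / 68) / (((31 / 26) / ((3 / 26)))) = 3 / 62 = 0.05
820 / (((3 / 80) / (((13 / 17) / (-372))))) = -213200 / 4743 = -44.95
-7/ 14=-1/ 2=-0.50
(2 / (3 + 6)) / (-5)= -2 / 45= -0.04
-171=-171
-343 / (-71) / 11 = 343 / 781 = 0.44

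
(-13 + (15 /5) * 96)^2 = 75625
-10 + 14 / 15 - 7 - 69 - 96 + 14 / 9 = -8078 / 45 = -179.51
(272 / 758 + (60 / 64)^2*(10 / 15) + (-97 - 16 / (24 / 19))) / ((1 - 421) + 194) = 15822949 / 32891136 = 0.48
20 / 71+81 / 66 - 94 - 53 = -227257 / 1562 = -145.49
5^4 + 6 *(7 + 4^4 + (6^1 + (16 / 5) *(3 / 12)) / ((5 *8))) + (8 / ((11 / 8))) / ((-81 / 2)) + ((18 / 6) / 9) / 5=98185661 / 44550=2203.94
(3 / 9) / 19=1 / 57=0.02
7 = 7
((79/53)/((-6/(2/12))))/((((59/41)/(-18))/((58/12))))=93931/37524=2.50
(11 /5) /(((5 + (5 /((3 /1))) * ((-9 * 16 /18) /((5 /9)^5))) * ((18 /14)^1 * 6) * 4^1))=-9625 /33337224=-0.00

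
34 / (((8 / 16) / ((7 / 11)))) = 476 / 11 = 43.27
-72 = -72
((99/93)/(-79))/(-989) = 33/2422061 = 0.00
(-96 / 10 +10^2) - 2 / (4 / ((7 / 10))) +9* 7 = 3061 / 20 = 153.05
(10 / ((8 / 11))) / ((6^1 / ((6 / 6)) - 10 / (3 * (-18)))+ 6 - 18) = -1485 / 628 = -2.36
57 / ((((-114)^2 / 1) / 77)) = 77 / 228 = 0.34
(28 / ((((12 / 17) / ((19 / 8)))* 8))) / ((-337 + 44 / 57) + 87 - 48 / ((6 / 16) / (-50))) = 42959 / 22438016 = 0.00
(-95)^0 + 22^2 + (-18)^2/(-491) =484.34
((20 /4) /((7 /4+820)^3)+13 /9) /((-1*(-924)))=461681494619 /295334098869348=0.00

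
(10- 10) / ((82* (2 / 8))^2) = 0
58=58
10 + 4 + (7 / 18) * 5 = 287 / 18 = 15.94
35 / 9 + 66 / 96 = 659 / 144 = 4.58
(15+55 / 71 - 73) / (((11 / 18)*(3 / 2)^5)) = -260032 / 21087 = -12.33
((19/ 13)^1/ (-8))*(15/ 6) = -95/ 208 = -0.46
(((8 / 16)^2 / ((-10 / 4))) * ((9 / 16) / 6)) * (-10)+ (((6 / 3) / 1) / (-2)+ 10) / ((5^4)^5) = 286102294922163 / 3051757812500000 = 0.09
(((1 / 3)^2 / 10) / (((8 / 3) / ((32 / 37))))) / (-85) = -2 / 47175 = -0.00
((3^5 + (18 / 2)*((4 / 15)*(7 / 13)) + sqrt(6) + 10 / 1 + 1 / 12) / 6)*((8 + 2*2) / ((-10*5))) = -198413 / 19500 - sqrt(6) / 25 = -10.27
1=1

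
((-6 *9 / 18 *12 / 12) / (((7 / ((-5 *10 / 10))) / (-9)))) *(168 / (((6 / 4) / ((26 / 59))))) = -56160 / 59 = -951.86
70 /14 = 5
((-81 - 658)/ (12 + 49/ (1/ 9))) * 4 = -2956/ 453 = -6.53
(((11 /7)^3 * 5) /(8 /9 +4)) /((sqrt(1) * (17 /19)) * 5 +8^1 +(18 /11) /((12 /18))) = 75867 /285376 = 0.27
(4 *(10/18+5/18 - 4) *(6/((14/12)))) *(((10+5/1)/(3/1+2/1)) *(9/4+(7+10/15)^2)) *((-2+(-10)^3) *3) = 250958916/7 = 35851273.71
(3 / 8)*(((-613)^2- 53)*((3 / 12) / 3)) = 93929 / 8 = 11741.12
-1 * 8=-8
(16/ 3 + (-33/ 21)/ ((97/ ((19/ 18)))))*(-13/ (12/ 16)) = -1689350/ 18333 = -92.15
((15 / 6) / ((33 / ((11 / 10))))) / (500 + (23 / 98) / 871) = 42679 / 256074138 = 0.00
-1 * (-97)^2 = -9409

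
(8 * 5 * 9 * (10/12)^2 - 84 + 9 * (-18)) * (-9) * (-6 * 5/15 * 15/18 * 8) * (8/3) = 1280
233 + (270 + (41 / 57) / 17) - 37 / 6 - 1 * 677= -349081 / 1938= -180.12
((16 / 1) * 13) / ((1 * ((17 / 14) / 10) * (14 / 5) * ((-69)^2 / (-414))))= -20800 / 391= -53.20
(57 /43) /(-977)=-57 /42011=-0.00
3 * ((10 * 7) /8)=105 /4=26.25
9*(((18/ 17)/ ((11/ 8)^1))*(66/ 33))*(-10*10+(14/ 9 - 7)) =-273312/ 187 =-1461.56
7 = 7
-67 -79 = -146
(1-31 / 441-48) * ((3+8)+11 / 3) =-913352 / 1323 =-690.36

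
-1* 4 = -4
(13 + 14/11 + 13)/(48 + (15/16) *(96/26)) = 1300/2453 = 0.53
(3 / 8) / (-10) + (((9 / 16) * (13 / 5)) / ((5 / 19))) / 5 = 537 / 500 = 1.07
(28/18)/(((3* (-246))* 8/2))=-7/13284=-0.00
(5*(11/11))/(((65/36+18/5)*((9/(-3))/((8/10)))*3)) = -80/973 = -0.08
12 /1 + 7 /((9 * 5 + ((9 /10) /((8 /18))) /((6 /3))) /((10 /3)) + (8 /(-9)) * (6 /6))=1166244 /92987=12.54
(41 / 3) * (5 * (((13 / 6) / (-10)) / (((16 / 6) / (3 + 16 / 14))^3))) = -38998011 / 702464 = -55.52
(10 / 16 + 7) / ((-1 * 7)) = -61 / 56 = -1.09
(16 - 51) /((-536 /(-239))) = -8365 /536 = -15.61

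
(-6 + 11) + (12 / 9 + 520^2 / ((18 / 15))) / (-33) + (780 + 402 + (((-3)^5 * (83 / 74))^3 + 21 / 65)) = -52810786027359179 / 2607616440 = -20252513.07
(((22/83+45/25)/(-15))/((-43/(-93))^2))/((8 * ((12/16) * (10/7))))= -0.08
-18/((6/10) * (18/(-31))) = 155/3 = 51.67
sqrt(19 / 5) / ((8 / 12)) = 3 *sqrt(95) / 10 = 2.92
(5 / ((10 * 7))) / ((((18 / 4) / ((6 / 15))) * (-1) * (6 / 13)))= -13 / 945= -0.01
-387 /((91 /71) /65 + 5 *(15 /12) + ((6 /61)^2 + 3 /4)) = -511209585 /9285512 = -55.05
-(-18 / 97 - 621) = 621.19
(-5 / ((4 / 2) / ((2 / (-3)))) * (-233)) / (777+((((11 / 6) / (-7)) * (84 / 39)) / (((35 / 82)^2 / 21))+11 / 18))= -0.54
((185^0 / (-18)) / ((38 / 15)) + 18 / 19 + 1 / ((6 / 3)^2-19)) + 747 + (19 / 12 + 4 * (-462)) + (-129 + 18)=-114908 / 95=-1209.56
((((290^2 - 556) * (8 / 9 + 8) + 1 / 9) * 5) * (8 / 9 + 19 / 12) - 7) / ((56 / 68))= 50560797809 / 4536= 11146560.36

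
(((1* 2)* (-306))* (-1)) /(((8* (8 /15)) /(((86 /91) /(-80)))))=-1.69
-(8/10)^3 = -64/125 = -0.51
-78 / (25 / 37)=-2886 / 25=-115.44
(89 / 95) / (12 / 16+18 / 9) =356 / 1045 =0.34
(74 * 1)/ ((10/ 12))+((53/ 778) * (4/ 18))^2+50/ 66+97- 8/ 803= 9180366114457/ 49211859015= 186.55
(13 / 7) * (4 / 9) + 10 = 682 / 63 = 10.83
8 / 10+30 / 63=134 / 105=1.28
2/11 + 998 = 10980/11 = 998.18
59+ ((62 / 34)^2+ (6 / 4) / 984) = 11816161 / 189584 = 62.33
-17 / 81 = -0.21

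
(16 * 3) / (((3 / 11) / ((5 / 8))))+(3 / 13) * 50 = 121.54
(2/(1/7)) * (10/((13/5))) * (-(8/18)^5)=-716800/767637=-0.93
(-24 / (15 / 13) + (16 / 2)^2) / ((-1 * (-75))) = 72 / 125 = 0.58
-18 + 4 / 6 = -17.33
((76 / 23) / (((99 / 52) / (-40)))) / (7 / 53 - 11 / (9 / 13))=2094560 / 475387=4.41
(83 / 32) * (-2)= -83 / 16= -5.19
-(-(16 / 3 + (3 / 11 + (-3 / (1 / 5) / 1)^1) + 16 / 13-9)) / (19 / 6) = -14726 / 2717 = -5.42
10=10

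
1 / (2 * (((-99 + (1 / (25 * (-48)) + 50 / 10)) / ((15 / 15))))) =-600 / 112801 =-0.01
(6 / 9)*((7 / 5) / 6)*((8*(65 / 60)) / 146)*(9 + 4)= 1183 / 9855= 0.12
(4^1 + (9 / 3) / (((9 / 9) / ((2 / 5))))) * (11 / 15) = 286 / 75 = 3.81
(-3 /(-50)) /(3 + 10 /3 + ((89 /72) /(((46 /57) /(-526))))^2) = 457056 /4944734277025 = 0.00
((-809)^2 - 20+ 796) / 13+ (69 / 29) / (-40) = 50404.33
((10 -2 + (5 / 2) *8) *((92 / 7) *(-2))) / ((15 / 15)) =-736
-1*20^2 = -400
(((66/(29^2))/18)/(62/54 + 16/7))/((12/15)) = 315/198476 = 0.00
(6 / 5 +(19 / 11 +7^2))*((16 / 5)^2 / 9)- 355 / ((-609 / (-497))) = -9196409 / 39875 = -230.63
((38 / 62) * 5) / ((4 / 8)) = 190 / 31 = 6.13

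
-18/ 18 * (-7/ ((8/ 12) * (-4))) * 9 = -189/ 8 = -23.62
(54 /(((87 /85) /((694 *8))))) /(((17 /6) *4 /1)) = 749520 /29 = 25845.52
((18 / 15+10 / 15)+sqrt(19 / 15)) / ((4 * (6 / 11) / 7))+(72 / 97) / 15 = 9.65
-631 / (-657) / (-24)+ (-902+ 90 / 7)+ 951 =6823127 / 110376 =61.82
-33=-33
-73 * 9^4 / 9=-53217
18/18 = 1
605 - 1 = 604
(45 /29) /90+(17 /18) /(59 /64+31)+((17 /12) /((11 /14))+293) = 1729427983 /5865453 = 294.85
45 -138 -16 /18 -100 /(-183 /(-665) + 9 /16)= -5702495 /26739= -213.27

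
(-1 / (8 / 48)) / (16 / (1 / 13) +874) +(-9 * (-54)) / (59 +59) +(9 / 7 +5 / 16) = 20417533 / 3574928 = 5.71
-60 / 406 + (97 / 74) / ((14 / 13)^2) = 413237 / 420616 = 0.98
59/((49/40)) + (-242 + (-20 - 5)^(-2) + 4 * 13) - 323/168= -105661949/735000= -143.76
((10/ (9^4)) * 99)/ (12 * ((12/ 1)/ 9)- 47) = -110/ 22599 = -0.00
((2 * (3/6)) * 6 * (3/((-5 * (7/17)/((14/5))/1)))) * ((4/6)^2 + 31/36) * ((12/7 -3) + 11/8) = -799/280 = -2.85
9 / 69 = 0.13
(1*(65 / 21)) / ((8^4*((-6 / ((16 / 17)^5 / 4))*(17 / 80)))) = -0.00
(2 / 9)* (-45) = -10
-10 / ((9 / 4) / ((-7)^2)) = -1960 / 9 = -217.78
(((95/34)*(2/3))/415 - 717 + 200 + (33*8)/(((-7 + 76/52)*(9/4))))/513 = -20503070/19543761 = -1.05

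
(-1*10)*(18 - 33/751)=-134850/751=-179.56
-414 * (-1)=414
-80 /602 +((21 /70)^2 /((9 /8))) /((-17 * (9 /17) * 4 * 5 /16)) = -47408 /338625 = -0.14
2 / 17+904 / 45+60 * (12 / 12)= 61358 / 765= 80.21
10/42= 5/21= 0.24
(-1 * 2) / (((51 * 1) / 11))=-22 / 51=-0.43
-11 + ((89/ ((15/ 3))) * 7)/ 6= 9.77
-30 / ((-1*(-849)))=-10 / 283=-0.04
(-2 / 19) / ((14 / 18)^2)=-162 / 931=-0.17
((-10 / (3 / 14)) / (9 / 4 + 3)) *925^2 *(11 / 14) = -376475000 / 63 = -5975793.65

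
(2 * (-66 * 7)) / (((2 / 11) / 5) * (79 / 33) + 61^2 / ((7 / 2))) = -2934855 / 3377084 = -0.87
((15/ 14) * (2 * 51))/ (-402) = -255/ 938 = -0.27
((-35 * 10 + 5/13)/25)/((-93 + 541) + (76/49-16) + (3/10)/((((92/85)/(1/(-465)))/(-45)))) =-254061864/7876912745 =-0.03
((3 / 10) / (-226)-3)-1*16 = -42943 / 2260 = -19.00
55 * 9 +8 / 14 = 3469 / 7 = 495.57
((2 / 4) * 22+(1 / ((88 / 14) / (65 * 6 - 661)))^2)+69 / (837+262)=3978409179 / 2127664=1869.85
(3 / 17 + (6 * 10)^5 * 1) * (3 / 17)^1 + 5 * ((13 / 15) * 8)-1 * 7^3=118972532702 / 867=137223221.11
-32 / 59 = -0.54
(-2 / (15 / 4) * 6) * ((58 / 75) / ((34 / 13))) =-6032 / 6375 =-0.95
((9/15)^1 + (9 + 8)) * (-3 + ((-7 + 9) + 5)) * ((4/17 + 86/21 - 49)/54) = -2806672/48195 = -58.24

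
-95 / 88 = -1.08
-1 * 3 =-3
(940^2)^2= 780748960000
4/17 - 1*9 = -149/17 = -8.76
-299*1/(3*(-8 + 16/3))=299/8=37.38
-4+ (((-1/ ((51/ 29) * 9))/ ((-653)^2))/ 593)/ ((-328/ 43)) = -152274638264449/ 38068659566424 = -4.00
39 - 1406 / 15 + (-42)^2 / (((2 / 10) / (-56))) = -7409621 / 15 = -493974.73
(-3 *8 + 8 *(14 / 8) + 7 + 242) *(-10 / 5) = -478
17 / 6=2.83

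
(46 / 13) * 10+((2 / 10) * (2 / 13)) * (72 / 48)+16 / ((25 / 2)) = 11931 / 325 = 36.71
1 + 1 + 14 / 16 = 2.88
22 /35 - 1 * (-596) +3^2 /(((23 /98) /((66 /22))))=572896 /805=711.67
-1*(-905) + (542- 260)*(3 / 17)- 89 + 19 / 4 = 59195 / 68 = 870.51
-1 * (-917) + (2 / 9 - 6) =8201 / 9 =911.22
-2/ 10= -1/ 5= -0.20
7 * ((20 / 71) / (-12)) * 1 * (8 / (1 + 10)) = -0.12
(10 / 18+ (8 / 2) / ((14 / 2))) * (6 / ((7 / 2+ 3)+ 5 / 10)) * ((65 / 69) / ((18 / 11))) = 50765 / 91287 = 0.56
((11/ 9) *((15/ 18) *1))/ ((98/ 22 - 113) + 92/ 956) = -0.01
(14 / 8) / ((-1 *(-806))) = 7 / 3224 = 0.00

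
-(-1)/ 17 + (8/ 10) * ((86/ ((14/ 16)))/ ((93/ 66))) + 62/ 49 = 57.13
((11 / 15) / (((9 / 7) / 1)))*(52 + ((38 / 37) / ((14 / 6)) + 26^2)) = 2075326 / 4995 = 415.48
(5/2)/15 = 1/6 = 0.17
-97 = -97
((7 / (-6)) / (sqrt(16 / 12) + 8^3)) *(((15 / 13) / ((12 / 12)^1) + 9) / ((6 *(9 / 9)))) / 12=-2464 / 7667673 + 77 *sqrt(3) / 184024152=-0.00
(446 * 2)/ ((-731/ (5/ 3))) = -4460/ 2193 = -2.03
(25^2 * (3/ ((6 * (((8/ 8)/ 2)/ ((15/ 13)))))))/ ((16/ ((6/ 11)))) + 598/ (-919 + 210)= 19256513/ 811096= 23.74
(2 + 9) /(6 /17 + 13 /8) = 1496 /269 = 5.56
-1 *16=-16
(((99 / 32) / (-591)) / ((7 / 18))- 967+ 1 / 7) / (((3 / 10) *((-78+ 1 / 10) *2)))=177775275 / 8593928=20.69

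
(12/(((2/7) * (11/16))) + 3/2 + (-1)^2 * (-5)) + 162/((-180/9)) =2722/55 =49.49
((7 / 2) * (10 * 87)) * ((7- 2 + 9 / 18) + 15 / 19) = 727755 / 38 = 19151.45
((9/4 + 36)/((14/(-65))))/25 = -1989/280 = -7.10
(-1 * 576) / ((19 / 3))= -1728 / 19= -90.95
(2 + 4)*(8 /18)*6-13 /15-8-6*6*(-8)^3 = 18439.13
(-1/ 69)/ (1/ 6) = -2/ 23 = -0.09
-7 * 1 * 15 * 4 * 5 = -2100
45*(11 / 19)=495 / 19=26.05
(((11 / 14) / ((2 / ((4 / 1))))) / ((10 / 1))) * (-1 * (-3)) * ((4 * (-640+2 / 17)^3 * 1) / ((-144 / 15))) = 252843516387 / 4913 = 51464180.01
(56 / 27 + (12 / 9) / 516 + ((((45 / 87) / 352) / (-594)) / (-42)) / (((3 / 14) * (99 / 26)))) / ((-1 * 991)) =-80405734091 / 38370341994336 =-0.00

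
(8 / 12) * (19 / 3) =38 / 9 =4.22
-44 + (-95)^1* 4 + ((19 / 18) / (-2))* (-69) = -4651 / 12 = -387.58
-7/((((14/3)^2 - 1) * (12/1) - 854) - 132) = 21/2210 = 0.01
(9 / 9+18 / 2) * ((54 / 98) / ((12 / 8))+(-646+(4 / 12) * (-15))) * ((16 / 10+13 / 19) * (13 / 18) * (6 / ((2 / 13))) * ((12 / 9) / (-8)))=55674853 / 798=69767.99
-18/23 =-0.78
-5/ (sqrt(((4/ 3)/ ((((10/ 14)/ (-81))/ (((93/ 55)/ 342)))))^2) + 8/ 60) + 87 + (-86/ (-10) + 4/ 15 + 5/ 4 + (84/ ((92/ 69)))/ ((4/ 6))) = 38512019/ 207120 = 185.94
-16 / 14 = -8 / 7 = -1.14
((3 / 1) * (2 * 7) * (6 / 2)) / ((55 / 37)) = 84.76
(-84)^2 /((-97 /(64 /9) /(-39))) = 1956864 /97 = 20173.86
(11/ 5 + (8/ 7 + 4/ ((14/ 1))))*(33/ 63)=1397/ 735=1.90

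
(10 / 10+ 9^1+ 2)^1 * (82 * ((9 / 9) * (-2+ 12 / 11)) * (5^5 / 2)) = -15375000 / 11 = -1397727.27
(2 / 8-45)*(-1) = 179 / 4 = 44.75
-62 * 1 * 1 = -62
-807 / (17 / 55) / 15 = -174.06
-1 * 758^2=-574564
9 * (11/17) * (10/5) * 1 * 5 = 990/17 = 58.24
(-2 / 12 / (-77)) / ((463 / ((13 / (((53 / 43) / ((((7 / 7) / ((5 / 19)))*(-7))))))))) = -10621 / 8097870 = -0.00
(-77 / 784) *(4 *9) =-99 / 28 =-3.54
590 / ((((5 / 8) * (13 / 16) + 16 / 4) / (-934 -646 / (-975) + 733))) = -2950249216 / 112515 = -26220.94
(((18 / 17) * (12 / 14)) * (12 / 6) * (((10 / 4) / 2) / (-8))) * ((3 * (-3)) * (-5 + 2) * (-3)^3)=98415 / 476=206.75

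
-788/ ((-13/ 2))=1576/ 13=121.23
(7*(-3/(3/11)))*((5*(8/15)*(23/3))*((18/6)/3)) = -14168/9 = -1574.22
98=98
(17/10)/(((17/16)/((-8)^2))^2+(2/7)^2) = 20.75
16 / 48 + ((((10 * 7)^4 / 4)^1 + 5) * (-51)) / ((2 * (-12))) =306127763 / 24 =12755323.46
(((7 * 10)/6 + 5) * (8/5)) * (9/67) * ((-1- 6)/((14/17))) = -2040/67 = -30.45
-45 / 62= -0.73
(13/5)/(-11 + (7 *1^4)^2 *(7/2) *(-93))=-0.00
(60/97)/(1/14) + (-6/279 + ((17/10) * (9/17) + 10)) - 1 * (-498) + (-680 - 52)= -214.46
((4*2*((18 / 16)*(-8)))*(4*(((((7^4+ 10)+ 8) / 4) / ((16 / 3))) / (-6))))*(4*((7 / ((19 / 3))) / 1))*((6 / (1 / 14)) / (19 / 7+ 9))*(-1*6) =-19670364 / 19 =-1035282.32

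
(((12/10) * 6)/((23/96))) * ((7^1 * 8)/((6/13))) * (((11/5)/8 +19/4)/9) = 1170624/575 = 2035.87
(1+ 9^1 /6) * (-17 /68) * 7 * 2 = -35 /4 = -8.75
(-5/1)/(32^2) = -0.00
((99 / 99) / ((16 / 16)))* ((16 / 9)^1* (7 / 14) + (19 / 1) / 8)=235 / 72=3.26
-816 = -816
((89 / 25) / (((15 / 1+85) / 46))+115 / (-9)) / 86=-125327 / 967500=-0.13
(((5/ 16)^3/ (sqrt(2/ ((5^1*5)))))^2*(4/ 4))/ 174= 390625/ 5838471168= 0.00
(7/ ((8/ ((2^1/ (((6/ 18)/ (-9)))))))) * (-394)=37233/ 2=18616.50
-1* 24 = -24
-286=-286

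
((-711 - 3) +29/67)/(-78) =47809/5226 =9.15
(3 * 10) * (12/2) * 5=900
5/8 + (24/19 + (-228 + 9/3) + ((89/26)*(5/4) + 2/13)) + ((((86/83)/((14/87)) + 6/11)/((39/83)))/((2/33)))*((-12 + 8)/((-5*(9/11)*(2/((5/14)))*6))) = -23042636/108927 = -211.54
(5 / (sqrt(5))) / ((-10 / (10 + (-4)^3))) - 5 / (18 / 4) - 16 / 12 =-22 / 9 + 27 *sqrt(5) / 5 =9.63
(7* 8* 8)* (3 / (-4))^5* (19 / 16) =-32319 / 256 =-126.25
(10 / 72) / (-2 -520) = -5 / 18792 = -0.00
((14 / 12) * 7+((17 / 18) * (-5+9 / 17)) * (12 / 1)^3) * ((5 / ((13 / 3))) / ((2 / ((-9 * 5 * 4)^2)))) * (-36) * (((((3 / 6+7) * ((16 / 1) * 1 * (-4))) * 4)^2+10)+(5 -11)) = 235022875278264000 / 13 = 18078682713712615.38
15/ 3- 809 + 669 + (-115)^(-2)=-135.00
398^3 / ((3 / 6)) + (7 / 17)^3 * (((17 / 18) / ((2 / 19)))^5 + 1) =126093643.34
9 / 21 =0.43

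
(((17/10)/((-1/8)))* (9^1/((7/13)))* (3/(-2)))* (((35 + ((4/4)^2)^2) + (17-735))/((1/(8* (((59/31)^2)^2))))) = -25451111166624/1042685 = -24409204.28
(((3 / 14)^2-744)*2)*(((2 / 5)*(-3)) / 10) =87489 / 490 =178.55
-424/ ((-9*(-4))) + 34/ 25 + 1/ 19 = -44311/ 4275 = -10.37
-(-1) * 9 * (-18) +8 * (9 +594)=4662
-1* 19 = -19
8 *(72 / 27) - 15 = 19 / 3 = 6.33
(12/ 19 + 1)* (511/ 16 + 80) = 55521/ 304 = 182.63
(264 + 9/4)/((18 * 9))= 355/216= 1.64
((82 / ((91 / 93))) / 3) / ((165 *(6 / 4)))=5084 / 45045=0.11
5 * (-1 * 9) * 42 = -1890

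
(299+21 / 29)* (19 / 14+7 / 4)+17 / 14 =1865 / 2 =932.50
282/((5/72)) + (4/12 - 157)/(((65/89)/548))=-22130984/195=-113492.23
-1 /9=-0.11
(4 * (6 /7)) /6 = 4 /7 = 0.57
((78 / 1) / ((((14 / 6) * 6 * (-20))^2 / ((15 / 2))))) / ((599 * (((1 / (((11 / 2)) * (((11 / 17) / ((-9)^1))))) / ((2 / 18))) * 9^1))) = -1573 / 25866449280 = -0.00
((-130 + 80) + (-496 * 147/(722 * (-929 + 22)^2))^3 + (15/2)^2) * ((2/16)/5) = 654794973252809559421011961/4190687828819221538180091040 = 0.16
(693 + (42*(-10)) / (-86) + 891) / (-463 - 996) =-68322 / 62737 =-1.09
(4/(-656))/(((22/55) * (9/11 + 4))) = -55/17384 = -0.00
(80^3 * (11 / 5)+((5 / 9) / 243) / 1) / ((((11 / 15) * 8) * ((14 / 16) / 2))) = 438857.14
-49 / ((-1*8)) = 49 / 8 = 6.12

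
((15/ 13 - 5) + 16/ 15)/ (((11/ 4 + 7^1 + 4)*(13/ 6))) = -4336/ 46475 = -0.09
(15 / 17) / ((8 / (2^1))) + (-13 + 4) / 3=-189 / 68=-2.78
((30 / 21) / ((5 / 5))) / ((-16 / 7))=-5 / 8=-0.62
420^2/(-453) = -58800/151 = -389.40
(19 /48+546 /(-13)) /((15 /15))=-1997 /48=-41.60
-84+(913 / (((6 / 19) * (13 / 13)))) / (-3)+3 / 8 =-75409 / 72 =-1047.35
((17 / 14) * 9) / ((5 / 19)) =2907 / 70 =41.53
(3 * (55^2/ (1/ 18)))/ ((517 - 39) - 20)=81675/ 229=356.66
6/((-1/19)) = -114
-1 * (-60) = 60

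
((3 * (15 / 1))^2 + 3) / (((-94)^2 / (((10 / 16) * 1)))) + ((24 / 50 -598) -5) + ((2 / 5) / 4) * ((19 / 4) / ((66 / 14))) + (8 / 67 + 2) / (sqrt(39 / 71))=-1097602466 / 1822425 + 142 * sqrt(2769) / 2613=-599.42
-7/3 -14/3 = -7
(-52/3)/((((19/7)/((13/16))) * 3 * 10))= -1183/6840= -0.17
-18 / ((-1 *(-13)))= -18 / 13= -1.38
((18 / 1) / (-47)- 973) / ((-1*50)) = 45749 / 2350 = 19.47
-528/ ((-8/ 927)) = 61182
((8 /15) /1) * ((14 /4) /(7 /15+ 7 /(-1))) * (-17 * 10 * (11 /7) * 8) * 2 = 59840 /49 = 1221.22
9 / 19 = 0.47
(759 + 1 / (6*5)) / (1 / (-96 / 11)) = -364336 / 55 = -6624.29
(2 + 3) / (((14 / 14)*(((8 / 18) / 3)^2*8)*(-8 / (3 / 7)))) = -10935 / 7168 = -1.53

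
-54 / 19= -2.84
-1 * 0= 0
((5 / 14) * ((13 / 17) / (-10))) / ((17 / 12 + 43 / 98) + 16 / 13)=-3549 / 401047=-0.01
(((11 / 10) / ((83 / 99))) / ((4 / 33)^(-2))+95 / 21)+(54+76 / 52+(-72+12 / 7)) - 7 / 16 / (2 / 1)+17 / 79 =-2945623943 / 286409760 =-10.28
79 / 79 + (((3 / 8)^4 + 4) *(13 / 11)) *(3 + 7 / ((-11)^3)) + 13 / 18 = 4304089069 / 269862912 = 15.95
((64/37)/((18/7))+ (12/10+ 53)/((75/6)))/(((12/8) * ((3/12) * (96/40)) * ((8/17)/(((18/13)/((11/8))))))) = 14177048/1190475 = 11.91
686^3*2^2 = 1291315424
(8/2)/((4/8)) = 8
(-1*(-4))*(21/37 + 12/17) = 3204/629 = 5.09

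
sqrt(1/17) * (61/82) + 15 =61 * sqrt(17)/1394 + 15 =15.18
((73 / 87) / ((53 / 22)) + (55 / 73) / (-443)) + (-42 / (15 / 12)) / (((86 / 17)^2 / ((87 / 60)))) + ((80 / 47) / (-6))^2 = -134905027300269533 / 91357791991183350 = -1.48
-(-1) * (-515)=-515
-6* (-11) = 66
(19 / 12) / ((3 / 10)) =95 / 18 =5.28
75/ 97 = 0.77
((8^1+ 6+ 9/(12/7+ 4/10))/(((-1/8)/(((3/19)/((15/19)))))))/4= -1351/185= -7.30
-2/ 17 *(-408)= 48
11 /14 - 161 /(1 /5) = -11259 /14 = -804.21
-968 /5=-193.60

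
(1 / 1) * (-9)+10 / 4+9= 5 / 2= 2.50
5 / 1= 5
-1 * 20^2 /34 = -200 /17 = -11.76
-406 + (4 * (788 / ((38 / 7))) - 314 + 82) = -1090 / 19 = -57.37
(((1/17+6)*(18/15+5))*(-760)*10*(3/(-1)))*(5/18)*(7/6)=42466900/153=277561.44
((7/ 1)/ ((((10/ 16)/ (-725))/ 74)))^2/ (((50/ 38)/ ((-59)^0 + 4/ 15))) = 5213659822336/ 15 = 347577321489.07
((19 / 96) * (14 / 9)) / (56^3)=19 / 10838016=0.00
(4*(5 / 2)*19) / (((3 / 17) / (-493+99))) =-1272620 / 3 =-424206.67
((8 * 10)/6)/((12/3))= 10/3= 3.33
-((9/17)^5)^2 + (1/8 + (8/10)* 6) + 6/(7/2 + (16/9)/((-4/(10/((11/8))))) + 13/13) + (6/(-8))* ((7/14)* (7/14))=383309529423713801/40481157521015920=9.47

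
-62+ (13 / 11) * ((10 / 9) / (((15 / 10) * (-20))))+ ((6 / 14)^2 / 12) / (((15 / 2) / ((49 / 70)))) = -12898603 / 207900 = -62.04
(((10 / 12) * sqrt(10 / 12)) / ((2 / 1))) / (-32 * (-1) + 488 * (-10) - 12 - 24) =-5 * sqrt(30) / 351648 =-0.00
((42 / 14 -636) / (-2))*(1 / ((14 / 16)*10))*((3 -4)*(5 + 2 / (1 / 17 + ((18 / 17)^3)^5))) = -51019721910846173343006 / 242025645506290077635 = -210.80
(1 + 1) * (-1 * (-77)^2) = -11858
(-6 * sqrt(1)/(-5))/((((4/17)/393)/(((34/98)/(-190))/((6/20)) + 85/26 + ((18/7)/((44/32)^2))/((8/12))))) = 10629.38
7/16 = 0.44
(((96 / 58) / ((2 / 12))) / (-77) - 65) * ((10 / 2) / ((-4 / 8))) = 1454330 / 2233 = 651.29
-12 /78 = -2 /13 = -0.15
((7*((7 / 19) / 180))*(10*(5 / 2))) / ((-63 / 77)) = -2695 / 6156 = -0.44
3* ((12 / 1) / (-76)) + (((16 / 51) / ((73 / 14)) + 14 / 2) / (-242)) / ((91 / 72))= -18424977 / 37089767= -0.50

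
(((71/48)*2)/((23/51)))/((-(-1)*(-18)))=-1207/3312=-0.36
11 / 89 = 0.12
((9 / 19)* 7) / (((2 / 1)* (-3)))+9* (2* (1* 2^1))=1347 / 38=35.45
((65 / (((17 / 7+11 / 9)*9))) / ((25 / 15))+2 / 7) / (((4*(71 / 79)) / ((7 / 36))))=0.08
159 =159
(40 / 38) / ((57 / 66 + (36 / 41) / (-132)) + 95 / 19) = 18040 / 100377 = 0.18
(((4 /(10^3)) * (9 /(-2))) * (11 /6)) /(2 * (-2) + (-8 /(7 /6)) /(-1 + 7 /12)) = -231 /87200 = -0.00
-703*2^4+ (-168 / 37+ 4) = -416196 / 37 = -11248.54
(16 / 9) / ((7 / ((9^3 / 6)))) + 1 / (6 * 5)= 30.89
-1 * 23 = -23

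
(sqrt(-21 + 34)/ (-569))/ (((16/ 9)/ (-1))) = 9 * sqrt(13)/ 9104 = 0.00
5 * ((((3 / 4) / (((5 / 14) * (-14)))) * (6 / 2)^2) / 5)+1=-7 / 20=-0.35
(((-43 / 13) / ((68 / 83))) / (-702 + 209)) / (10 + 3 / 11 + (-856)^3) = -0.00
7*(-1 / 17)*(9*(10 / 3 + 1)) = -273 / 17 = -16.06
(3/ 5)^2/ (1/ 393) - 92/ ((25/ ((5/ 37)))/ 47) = 109249/ 925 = 118.11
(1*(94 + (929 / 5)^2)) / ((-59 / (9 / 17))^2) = 70096671 / 25150225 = 2.79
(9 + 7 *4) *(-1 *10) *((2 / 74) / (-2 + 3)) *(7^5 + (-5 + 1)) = -168030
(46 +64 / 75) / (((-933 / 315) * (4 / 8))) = -49196 / 1555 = -31.64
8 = 8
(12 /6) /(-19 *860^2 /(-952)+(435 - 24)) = 238 /1805459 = 0.00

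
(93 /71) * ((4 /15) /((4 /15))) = 93 /71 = 1.31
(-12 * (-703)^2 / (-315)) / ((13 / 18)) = 11861016 / 455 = 26068.17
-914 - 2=-916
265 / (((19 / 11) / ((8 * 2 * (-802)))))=-37405280 / 19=-1968698.95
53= 53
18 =18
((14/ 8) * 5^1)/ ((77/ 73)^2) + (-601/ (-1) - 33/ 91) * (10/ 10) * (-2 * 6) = -317107279/ 44044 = -7199.78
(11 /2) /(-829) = -11 /1658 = -0.01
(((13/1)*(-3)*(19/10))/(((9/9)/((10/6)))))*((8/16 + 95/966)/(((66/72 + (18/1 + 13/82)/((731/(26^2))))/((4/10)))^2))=-6155573146857888/163274080621255625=-0.04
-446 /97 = -4.60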